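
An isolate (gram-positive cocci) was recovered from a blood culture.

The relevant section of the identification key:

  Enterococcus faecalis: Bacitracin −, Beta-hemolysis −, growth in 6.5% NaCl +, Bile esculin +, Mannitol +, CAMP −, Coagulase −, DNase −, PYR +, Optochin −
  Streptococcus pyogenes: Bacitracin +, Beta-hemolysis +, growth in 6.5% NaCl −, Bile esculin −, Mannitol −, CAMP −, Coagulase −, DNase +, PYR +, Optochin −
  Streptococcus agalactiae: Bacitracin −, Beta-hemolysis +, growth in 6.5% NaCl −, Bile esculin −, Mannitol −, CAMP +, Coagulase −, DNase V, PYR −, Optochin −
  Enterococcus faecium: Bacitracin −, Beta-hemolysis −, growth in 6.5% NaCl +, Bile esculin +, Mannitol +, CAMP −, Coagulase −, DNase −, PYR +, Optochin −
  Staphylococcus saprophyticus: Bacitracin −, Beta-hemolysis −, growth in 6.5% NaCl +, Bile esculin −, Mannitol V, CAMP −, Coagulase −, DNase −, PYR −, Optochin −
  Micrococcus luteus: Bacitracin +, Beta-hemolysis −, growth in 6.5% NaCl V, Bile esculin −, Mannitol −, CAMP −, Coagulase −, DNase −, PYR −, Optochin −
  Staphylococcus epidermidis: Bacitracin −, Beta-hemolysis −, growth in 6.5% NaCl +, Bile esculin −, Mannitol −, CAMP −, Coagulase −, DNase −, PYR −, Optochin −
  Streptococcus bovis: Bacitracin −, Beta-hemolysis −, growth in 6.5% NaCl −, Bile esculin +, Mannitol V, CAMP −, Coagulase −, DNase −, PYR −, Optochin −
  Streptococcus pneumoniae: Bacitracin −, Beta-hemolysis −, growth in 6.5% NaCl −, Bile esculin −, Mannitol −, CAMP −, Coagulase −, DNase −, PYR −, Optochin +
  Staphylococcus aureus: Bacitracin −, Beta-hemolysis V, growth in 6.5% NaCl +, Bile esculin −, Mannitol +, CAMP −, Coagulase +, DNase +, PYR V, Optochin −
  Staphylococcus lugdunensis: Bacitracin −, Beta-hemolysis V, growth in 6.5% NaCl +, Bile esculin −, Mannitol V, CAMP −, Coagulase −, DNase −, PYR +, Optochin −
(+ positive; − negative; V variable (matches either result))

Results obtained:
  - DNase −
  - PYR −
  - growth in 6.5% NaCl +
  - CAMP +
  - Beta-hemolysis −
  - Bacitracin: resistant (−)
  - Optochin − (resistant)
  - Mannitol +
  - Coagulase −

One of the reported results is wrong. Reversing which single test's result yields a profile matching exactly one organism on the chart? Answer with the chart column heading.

As reported, no row in the chart matches all 9 reactions.
Reversing growth in 6.5% NaCl → still no organism matches.
Reversing CAMP (to −) → unique match: Staphylococcus saprophyticus.
Reversing Bacitracin → still no organism matches.
Reversing PYR → still no organism matches.
Reversing Mannitol → still no organism matches.
Reversing DNase → still no organism matches.
Reversing Beta-hemolysis → still no organism matches.
Reversing Coagulase → still no organism matches.
Reversing Optochin → still no organism matches.

CAMP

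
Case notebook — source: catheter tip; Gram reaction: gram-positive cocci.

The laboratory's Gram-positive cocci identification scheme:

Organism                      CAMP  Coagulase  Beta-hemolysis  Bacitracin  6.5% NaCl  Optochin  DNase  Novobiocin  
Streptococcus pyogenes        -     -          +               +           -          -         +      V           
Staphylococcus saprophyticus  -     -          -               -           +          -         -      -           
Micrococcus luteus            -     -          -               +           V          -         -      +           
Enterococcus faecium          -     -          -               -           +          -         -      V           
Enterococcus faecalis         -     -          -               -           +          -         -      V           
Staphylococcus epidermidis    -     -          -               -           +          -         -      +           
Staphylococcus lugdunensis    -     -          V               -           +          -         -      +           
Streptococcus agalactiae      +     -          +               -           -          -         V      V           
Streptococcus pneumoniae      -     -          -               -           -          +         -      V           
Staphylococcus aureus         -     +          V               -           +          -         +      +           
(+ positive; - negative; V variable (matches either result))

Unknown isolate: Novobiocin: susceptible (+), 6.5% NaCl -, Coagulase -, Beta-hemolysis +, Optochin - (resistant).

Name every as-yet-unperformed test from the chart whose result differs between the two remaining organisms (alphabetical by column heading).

Bacitracin, CAMP

Coagulase -: excludes Staphylococcus aureus — 9 left.
6.5% NaCl -: excludes 5 organisms — 4 left.
Novobiocin +: all 4 remaining candidates are consistent.
Optochin -: excludes Streptococcus pneumoniae — 3 left.
Beta-hemolysis +: excludes Micrococcus luteus — 2 left.
Two candidates remain: Streptococcus agalactiae and Streptococcus pyogenes.
  CAMP: Streptococcus agalactiae +, Streptococcus pyogenes - — discriminates.
  Bacitracin: Streptococcus agalactiae -, Streptococcus pyogenes + — discriminates.
  DNase: V vs + — variable for at least one, does not separate.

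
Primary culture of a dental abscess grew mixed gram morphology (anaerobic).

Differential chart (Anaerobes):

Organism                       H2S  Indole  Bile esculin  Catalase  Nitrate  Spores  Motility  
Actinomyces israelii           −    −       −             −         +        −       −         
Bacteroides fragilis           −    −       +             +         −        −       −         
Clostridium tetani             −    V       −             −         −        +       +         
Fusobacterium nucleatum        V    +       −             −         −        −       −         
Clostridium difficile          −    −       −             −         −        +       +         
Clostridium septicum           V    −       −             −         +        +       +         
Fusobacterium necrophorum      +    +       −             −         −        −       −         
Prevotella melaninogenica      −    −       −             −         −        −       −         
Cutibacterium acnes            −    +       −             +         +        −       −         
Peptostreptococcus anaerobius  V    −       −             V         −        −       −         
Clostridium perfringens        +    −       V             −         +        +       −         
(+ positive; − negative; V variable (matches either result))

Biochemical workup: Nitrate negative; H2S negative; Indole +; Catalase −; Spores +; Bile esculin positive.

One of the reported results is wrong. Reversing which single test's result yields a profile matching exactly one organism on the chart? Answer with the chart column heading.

As reported, no row in the chart matches all 6 reactions.
Reversing H2S → still no organism matches.
Reversing Indole → still no organism matches.
Reversing Catalase → still no organism matches.
Reversing Bile esculin (to −) → unique match: Clostridium tetani.
Reversing Spores → still no organism matches.
Reversing Nitrate → still no organism matches.

Bile esculin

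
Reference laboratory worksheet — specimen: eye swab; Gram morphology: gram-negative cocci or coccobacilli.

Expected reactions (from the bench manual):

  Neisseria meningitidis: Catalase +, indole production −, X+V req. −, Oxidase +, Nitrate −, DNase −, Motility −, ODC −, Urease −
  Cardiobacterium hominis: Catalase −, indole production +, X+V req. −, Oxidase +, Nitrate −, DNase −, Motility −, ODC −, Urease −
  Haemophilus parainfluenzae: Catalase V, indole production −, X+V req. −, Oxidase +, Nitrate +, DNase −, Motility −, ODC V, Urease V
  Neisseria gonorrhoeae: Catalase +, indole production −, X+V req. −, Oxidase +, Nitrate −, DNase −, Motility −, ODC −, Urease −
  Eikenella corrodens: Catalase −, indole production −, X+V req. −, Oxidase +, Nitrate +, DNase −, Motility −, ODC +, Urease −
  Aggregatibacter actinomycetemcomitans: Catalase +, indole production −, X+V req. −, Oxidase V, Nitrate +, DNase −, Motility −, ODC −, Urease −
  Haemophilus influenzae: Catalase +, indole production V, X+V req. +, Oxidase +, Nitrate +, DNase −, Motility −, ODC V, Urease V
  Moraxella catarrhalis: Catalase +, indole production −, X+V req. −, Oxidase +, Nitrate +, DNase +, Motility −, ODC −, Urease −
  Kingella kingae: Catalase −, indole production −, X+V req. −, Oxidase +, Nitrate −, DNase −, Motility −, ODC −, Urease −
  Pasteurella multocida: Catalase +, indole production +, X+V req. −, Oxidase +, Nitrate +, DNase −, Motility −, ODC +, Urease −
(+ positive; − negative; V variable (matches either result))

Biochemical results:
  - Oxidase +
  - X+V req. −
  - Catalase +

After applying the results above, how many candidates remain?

6

X+V req. −: excludes Haemophilus influenzae — 9 left.
Oxidase +: all 9 remaining candidates are consistent.
Catalase +: excludes Cardiobacterium hominis, Eikenella corrodens, Kingella kingae — 6 left.
Still consistent: Aggregatibacter actinomycetemcomitans, Haemophilus parainfluenzae, Moraxella catarrhalis, Neisseria gonorrhoeae, Neisseria meningitidis, Pasteurella multocida.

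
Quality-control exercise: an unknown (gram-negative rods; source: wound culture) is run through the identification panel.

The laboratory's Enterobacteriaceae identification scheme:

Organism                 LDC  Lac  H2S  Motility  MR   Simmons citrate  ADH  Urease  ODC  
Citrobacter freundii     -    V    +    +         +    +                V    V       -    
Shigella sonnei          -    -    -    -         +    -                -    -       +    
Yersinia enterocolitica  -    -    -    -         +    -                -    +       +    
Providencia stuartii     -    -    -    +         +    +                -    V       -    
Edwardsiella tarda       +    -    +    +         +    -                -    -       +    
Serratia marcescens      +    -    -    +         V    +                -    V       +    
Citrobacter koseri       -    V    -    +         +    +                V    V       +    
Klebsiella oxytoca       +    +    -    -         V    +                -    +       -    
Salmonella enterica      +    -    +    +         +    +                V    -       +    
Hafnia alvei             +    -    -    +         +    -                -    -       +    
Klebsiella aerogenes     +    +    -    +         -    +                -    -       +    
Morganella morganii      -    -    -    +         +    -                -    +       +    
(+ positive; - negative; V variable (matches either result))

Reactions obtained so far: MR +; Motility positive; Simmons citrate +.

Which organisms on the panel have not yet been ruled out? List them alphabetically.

Motility +: excludes Shigella sonnei, Yersinia enterocolitica, Klebsiella oxytoca — 9 left.
MR +: excludes Klebsiella aerogenes — 8 left.
Simmons citrate +: excludes Edwardsiella tarda, Hafnia alvei, Morganella morganii — 5 left.

Citrobacter freundii, Citrobacter koseri, Providencia stuartii, Salmonella enterica, Serratia marcescens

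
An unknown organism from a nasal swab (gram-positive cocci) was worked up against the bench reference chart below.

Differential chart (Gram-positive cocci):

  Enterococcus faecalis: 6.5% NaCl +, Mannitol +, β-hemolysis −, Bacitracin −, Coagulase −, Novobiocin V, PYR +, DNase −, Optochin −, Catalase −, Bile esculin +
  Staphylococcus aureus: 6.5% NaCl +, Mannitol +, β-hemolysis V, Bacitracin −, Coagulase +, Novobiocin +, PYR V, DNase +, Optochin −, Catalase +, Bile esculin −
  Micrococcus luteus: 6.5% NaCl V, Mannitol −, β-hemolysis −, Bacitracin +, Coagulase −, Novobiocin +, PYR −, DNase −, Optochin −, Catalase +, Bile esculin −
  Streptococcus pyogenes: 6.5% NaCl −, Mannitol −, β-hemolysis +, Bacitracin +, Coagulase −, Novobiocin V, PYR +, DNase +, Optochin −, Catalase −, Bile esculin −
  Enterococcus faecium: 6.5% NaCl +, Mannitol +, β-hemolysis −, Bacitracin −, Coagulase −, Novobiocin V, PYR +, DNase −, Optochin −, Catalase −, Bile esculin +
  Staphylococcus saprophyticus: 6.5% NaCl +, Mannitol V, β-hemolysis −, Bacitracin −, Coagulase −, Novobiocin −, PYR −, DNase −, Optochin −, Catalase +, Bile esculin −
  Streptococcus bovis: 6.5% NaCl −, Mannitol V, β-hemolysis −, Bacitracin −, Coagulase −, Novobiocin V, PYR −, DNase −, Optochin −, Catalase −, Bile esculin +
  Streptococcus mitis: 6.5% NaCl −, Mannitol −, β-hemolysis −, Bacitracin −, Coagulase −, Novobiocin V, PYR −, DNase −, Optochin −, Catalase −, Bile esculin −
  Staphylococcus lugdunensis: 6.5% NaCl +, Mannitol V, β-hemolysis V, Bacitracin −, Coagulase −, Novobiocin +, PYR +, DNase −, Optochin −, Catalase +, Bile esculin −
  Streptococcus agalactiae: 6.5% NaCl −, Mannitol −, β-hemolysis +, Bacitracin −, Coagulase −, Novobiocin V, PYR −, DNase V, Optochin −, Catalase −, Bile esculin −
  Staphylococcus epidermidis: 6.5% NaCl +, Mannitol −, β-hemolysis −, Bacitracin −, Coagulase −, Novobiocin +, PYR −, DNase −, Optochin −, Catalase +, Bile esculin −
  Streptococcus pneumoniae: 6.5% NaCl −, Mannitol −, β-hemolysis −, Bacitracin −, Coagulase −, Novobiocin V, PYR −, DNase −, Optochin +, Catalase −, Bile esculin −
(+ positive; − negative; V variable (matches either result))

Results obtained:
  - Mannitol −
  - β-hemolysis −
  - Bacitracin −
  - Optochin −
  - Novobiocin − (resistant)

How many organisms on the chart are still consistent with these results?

3

Novobiocin −: excludes Staphylococcus aureus, Micrococcus luteus, Staphylococcus lugdunensis, Staphylococcus epidermidis — 8 left.
Bacitracin −: excludes Streptococcus pyogenes — 7 left.
Mannitol −: excludes Enterococcus faecalis, Enterococcus faecium — 5 left.
β-hemolysis −: excludes Streptococcus agalactiae — 4 left.
Optochin −: excludes Streptococcus pneumoniae — 3 left.
Still consistent: Staphylococcus saprophyticus, Streptococcus bovis, Streptococcus mitis.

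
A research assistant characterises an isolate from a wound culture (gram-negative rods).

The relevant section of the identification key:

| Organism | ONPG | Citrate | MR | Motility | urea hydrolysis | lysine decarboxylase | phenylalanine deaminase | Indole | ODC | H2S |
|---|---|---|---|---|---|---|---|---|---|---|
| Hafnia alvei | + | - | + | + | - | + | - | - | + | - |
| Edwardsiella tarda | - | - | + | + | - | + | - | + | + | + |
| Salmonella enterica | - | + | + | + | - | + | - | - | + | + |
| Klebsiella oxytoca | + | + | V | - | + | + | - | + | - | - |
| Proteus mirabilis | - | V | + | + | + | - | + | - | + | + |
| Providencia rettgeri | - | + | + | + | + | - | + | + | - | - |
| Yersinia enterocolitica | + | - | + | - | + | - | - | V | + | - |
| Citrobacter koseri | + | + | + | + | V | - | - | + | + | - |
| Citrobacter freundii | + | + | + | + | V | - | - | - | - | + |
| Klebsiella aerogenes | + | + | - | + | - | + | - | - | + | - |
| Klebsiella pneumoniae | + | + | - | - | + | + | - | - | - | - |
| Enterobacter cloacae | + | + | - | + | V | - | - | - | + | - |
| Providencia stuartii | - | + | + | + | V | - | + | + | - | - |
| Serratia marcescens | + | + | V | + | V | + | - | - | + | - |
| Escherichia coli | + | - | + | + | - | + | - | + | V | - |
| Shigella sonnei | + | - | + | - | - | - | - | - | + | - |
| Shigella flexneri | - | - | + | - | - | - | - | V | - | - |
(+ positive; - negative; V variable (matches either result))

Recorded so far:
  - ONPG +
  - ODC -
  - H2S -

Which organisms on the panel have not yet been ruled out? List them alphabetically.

Escherichia coli, Klebsiella oxytoca, Klebsiella pneumoniae

ONPG +: excludes 6 organisms — 11 left.
ODC -: excludes 7 organisms — 4 left.
H2S -: excludes Citrobacter freundii — 3 left.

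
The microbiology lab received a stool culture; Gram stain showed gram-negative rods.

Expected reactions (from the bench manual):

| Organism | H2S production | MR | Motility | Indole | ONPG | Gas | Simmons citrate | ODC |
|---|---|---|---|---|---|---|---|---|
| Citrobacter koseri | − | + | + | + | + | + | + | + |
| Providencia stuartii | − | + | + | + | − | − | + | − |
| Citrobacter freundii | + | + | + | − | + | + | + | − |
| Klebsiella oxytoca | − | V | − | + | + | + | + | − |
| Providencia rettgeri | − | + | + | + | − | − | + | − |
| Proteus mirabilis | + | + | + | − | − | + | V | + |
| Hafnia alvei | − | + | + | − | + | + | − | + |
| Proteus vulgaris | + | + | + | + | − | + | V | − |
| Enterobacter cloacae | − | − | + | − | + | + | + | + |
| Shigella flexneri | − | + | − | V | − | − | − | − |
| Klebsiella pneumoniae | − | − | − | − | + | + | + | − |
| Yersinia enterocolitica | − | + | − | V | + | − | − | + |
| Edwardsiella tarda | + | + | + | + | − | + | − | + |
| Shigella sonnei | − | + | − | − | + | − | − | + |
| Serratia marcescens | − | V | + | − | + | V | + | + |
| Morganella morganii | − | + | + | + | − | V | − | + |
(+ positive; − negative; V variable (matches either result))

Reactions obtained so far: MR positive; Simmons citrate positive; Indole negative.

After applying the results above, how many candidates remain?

Simmons citrate +: excludes 6 organisms — 10 left.
Indole −: excludes 5 organisms — 5 left.
MR +: excludes Enterobacter cloacae, Klebsiella pneumoniae — 3 left.
Still consistent: Citrobacter freundii, Proteus mirabilis, Serratia marcescens.

3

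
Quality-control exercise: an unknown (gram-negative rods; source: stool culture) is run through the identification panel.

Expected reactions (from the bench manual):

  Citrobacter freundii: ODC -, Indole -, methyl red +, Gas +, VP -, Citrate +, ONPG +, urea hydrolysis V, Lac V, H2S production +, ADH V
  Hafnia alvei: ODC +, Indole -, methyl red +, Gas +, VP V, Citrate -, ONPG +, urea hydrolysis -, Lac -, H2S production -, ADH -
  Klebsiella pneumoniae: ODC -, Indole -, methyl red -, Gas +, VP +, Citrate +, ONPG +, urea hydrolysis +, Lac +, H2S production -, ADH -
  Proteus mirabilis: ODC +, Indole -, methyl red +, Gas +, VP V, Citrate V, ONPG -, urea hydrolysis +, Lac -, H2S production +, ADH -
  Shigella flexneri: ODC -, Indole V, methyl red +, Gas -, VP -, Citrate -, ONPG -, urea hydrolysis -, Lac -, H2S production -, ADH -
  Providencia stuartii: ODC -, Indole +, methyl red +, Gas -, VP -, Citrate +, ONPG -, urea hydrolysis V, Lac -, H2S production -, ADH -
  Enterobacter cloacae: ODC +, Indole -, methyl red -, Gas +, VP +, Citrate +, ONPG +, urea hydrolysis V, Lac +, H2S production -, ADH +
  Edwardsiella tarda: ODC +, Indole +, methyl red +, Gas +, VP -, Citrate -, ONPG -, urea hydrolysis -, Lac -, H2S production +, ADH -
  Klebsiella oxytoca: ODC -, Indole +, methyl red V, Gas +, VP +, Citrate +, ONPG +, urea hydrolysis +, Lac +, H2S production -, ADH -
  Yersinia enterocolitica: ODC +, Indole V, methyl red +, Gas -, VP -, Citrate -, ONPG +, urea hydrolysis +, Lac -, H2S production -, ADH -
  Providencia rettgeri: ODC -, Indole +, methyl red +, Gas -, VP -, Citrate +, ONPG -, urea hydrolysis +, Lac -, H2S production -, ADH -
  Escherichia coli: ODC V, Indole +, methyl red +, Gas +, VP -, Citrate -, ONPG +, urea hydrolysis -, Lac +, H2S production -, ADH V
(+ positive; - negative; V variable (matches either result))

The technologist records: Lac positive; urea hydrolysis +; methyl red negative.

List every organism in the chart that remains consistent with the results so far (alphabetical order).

Enterobacter cloacae, Klebsiella oxytoca, Klebsiella pneumoniae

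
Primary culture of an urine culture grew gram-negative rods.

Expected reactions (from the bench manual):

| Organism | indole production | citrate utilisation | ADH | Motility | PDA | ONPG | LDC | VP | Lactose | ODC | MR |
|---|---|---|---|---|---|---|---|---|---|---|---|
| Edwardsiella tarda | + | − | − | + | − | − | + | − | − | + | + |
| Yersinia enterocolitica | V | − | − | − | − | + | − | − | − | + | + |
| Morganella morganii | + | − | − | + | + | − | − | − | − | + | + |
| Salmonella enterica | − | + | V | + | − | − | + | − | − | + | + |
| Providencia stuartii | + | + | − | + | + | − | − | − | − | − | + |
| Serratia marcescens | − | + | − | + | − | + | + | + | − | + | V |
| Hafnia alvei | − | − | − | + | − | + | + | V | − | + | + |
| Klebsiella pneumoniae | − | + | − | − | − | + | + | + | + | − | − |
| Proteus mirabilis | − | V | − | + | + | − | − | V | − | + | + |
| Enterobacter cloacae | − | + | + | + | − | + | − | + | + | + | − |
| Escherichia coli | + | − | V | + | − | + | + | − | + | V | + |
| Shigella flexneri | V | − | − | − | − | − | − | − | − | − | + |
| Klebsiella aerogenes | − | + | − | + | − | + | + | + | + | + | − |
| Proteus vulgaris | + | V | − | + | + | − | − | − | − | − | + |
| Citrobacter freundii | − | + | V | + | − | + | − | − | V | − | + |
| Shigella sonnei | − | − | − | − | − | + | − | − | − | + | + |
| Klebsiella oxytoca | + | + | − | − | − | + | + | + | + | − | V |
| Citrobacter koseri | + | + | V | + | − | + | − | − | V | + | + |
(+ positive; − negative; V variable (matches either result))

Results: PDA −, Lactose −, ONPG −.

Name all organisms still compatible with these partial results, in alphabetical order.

PDA −: excludes Morganella morganii, Providencia stuartii, Proteus mirabilis, Proteus vulgaris — 14 left.
ONPG −: excludes 11 organisms — 3 left.
Lactose −: all 3 remaining candidates are consistent.

Edwardsiella tarda, Salmonella enterica, Shigella flexneri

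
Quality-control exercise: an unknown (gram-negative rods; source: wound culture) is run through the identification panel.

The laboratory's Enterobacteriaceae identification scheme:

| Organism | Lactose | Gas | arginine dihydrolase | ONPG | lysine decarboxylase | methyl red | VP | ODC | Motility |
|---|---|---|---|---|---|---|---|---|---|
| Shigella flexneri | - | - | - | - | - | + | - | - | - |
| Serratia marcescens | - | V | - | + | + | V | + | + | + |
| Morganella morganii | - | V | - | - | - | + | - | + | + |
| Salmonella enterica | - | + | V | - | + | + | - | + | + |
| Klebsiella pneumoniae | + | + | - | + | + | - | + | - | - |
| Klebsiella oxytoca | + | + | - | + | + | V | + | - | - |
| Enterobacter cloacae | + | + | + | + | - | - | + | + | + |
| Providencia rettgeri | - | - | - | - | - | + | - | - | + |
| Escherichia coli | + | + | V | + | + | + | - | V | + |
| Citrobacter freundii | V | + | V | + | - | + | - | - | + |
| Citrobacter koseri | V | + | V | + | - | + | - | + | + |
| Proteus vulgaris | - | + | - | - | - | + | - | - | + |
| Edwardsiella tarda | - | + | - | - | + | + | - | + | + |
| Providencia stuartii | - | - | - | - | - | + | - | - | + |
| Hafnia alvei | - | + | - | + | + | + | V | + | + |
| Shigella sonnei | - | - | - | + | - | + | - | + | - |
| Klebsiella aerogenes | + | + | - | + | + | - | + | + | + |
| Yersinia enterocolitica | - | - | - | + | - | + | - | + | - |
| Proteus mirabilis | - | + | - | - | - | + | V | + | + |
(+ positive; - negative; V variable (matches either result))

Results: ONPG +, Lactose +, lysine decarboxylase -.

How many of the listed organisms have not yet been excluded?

3

Lactose +: excludes 12 organisms — 7 left.
lysine decarboxylase -: excludes Klebsiella pneumoniae, Klebsiella oxytoca, Escherichia coli, Klebsiella aerogenes — 3 left.
ONPG +: all 3 remaining candidates are consistent.
Still consistent: Citrobacter freundii, Citrobacter koseri, Enterobacter cloacae.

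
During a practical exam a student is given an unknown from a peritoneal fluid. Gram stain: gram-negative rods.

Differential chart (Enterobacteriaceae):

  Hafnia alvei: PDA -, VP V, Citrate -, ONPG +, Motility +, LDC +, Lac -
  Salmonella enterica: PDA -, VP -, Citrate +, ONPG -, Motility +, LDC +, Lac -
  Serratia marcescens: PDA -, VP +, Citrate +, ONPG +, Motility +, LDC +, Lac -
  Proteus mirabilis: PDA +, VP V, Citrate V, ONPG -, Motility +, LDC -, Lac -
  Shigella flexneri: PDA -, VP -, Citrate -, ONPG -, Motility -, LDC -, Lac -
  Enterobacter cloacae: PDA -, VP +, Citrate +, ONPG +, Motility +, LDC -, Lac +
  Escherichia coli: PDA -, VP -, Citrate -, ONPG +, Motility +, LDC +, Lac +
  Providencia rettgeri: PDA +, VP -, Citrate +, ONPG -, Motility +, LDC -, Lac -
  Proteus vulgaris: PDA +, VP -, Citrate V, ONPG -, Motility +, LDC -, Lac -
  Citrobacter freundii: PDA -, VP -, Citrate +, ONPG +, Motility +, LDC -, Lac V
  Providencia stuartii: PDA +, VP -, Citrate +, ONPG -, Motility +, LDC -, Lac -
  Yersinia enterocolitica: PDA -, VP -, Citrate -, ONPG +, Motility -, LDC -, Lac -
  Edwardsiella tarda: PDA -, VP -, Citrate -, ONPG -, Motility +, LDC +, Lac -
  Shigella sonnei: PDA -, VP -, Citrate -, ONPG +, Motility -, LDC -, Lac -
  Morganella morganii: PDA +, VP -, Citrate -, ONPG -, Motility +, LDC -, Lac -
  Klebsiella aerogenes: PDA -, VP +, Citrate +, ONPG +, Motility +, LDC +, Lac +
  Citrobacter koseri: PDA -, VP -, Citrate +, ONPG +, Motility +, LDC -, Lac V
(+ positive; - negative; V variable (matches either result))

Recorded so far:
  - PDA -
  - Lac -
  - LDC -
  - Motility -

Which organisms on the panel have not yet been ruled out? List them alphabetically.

Shigella flexneri, Shigella sonnei, Yersinia enterocolitica

PDA -: excludes 5 organisms — 12 left.
LDC -: excludes 6 organisms — 6 left.
Lac -: excludes Enterobacter cloacae — 5 left.
Motility -: excludes Citrobacter freundii, Citrobacter koseri — 3 left.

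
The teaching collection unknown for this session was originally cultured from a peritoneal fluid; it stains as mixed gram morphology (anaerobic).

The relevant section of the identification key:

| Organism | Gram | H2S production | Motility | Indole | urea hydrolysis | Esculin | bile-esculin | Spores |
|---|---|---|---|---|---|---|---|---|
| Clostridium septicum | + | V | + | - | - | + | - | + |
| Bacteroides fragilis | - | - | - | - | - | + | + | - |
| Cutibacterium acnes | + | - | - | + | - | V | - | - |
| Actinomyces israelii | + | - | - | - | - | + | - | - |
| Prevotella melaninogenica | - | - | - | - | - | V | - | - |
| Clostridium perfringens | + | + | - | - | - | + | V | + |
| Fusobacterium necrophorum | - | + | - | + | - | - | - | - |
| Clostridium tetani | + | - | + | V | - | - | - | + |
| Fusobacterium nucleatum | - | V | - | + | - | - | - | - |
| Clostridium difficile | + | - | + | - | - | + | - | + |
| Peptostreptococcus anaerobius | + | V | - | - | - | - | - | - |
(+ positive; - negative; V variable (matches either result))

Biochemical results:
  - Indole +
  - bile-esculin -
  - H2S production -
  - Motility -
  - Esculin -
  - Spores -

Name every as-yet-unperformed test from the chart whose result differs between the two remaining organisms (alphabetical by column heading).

Motility -: excludes Clostridium septicum, Clostridium tetani, Clostridium difficile — 8 left.
bile-esculin -: excludes Bacteroides fragilis — 7 left.
Esculin -: excludes Actinomyces israelii, Clostridium perfringens — 5 left.
Indole +: excludes Prevotella melaninogenica, Peptostreptococcus anaerobius — 3 left.
Spores -: all 3 remaining candidates are consistent.
H2S production -: excludes Fusobacterium necrophorum — 2 left.
Two candidates remain: Cutibacterium acnes and Fusobacterium nucleatum.
  Gram: Cutibacterium acnes +, Fusobacterium nucleatum - — discriminates.
  urea hydrolysis: - vs - — same for both, does not separate.

Gram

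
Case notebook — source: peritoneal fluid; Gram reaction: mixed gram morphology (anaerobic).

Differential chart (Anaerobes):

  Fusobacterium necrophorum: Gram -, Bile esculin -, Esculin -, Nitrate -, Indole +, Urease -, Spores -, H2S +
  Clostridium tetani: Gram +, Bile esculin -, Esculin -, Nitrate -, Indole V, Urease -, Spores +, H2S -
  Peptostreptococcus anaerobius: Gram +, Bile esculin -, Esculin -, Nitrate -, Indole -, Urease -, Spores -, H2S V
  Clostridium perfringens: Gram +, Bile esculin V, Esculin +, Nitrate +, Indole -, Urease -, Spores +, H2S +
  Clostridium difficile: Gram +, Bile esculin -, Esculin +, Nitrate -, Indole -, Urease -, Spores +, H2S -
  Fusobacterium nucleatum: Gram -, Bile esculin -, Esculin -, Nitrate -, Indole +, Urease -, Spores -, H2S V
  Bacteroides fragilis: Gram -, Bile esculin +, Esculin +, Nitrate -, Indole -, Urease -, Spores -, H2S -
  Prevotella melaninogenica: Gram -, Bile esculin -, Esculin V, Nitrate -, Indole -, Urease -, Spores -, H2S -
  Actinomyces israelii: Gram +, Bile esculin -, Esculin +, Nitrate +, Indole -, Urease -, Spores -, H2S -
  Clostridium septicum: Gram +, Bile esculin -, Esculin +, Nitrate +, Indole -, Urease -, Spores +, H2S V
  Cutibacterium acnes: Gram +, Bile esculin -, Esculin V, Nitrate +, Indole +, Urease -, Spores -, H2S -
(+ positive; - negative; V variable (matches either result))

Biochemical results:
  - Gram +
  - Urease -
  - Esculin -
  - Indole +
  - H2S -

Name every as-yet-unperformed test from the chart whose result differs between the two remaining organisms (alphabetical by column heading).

Urease -: all 11 remaining candidates are consistent.
Esculin -: excludes 5 organisms — 6 left.
H2S -: excludes Fusobacterium necrophorum — 5 left.
Gram +: excludes Fusobacterium nucleatum, Prevotella melaninogenica — 3 left.
Indole +: excludes Peptostreptococcus anaerobius — 2 left.
Two candidates remain: Clostridium tetani and Cutibacterium acnes.
  Bile esculin: - vs - — same for both, does not separate.
  Nitrate: Clostridium tetani -, Cutibacterium acnes + — discriminates.
  Spores: Clostridium tetani +, Cutibacterium acnes - — discriminates.

Nitrate, Spores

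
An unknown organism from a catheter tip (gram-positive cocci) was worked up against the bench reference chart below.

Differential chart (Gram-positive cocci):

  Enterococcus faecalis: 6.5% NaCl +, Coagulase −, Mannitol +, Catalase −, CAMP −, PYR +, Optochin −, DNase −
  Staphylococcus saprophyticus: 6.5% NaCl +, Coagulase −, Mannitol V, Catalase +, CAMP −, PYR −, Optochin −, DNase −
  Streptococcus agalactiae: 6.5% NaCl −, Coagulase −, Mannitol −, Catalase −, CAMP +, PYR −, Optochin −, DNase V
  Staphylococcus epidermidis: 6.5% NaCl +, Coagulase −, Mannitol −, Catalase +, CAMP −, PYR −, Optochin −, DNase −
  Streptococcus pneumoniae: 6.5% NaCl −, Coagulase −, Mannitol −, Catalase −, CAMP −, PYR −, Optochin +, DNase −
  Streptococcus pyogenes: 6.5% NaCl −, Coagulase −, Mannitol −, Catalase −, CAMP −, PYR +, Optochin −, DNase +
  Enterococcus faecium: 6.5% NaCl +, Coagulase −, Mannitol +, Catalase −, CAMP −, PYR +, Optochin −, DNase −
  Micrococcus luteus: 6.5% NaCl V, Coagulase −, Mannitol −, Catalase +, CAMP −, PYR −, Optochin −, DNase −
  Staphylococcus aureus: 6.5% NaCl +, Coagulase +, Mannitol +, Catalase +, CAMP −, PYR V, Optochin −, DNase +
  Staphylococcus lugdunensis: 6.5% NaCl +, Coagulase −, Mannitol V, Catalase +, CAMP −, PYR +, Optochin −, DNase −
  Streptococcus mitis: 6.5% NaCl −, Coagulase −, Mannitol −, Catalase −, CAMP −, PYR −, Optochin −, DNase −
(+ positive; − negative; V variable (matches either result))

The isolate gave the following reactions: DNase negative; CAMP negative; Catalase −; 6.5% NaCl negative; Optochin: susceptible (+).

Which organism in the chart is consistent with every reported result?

Streptococcus pneumoniae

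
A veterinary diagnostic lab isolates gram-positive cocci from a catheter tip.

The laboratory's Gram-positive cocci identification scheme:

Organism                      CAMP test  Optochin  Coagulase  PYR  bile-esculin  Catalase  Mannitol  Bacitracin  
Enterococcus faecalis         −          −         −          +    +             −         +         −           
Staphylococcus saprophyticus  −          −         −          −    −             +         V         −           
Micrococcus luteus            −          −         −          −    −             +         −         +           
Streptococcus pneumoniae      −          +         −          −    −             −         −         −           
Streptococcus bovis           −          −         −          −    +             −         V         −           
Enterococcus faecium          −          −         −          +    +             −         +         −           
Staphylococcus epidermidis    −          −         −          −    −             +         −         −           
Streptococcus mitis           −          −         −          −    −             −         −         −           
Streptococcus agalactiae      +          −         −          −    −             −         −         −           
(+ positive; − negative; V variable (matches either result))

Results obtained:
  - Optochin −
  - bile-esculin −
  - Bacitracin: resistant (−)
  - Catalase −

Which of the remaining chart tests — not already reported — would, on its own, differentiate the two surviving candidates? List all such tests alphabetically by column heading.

CAMP test

Optochin −: excludes Streptococcus pneumoniae — 8 left.
bile-esculin −: excludes Enterococcus faecalis, Streptococcus bovis, Enterococcus faecium — 5 left.
Bacitracin −: excludes Micrococcus luteus — 4 left.
Catalase −: excludes Staphylococcus saprophyticus, Staphylococcus epidermidis — 2 left.
Two candidates remain: Streptococcus agalactiae and Streptococcus mitis.
  CAMP test: Streptococcus agalactiae +, Streptococcus mitis − — discriminates.
  Coagulase: − vs − — same for both, does not separate.
  PYR: − vs − — same for both, does not separate.
  Mannitol: − vs − — same for both, does not separate.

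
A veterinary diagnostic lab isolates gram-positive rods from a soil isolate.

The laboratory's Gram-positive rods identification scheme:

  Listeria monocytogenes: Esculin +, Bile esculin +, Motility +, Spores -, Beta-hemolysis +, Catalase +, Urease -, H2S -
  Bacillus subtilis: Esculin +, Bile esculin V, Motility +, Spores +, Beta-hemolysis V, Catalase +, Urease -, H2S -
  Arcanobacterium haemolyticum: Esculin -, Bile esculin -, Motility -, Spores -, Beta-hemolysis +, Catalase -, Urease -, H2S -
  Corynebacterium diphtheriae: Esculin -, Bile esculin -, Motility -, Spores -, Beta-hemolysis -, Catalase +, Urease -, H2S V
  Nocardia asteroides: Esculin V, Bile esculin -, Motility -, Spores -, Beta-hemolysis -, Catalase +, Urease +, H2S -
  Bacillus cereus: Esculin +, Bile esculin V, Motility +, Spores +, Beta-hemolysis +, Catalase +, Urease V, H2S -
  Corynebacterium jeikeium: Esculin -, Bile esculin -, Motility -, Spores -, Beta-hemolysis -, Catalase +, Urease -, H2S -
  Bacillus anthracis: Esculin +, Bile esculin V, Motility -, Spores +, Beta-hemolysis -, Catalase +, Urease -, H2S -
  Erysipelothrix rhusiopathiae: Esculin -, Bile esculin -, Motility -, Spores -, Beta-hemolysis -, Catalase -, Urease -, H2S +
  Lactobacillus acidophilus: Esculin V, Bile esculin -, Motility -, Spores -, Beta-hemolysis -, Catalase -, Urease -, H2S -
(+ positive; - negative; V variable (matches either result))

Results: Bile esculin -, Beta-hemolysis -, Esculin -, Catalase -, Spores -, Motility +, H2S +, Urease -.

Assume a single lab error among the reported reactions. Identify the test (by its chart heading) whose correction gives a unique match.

As reported, no row in the chart matches all 8 reactions.
Reversing Urease → still no organism matches.
Reversing H2S → still no organism matches.
Reversing Beta-hemolysis → still no organism matches.
Reversing Spores → still no organism matches.
Reversing Catalase → still no organism matches.
Reversing Bile esculin → still no organism matches.
Reversing Motility (to -) → unique match: Erysipelothrix rhusiopathiae.
Reversing Esculin → still no organism matches.

Motility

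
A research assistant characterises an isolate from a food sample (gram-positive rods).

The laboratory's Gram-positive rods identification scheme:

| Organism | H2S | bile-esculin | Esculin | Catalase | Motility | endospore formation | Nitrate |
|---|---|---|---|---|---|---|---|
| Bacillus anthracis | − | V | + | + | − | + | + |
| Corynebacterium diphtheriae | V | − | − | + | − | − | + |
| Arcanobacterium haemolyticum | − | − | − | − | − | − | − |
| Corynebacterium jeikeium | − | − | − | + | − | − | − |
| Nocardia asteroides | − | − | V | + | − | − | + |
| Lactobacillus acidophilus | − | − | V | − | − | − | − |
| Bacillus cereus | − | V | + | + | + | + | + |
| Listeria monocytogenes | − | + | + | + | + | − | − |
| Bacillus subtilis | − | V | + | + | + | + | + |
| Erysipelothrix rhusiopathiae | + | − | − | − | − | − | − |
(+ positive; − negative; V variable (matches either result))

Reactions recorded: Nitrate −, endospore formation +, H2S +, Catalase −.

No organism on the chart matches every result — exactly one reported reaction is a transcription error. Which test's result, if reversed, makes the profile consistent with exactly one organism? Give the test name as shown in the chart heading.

endospore formation

As reported, no row in the chart matches all 4 reactions.
Reversing Catalase → still no organism matches.
Reversing H2S → still no organism matches.
Reversing endospore formation (to −) → unique match: Erysipelothrix rhusiopathiae.
Reversing Nitrate → still no organism matches.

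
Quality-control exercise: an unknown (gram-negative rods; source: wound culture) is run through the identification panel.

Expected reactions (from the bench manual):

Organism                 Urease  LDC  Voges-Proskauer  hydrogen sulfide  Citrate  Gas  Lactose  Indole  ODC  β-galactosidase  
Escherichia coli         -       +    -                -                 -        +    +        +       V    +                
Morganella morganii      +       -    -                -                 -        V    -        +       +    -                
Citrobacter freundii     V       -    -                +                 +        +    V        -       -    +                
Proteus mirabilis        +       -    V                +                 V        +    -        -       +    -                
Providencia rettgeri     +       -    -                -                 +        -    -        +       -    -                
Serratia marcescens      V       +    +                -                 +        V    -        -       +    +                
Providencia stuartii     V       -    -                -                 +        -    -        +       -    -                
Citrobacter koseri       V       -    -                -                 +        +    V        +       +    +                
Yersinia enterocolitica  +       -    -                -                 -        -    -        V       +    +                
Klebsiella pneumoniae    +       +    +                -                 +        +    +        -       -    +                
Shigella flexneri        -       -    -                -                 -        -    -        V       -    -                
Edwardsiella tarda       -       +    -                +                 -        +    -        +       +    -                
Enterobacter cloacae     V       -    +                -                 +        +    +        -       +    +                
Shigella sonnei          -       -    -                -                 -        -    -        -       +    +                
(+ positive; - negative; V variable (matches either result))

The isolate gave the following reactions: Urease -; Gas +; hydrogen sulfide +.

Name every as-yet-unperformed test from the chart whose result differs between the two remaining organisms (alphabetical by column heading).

hydrogen sulfide +: excludes 11 organisms — 3 left.
Urease -: excludes Proteus mirabilis — 2 left.
Gas +: all 2 remaining candidates are consistent.
Two candidates remain: Citrobacter freundii and Edwardsiella tarda.
  LDC: Citrobacter freundii -, Edwardsiella tarda + — discriminates.
  Voges-Proskauer: - vs - — same for both, does not separate.
  Citrate: Citrobacter freundii +, Edwardsiella tarda - — discriminates.
  Lactose: V vs - — variable for at least one, does not separate.
  Indole: Citrobacter freundii -, Edwardsiella tarda + — discriminates.
  ODC: Citrobacter freundii -, Edwardsiella tarda + — discriminates.
  β-galactosidase: Citrobacter freundii +, Edwardsiella tarda - — discriminates.

Citrate, Indole, LDC, ODC, β-galactosidase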